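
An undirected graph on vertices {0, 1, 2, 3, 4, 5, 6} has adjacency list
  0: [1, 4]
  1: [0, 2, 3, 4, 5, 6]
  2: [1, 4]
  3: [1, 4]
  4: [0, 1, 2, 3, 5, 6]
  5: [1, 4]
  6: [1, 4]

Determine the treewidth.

A width-2 tree decomposition is:
Bags: B1 = {1, 4, 6}  B2 = {0, 1, 4}  B3 = {1, 3, 4}  B4 = {1, 2, 4}  B5 = {1, 4, 5}
Tree: B1–B2, B2–B3, B2–B4, B3–B5
Every bag has size at most 3, so the width is 3 − 1 = 2 and tw(G) ≤ 2. Conversely, {0, 1, 4} is a clique of size 3, and the vertices of any clique must share a bag in every tree decomposition; so some bag has ≥ 3 vertices and tw(G) ≥ 2. Combining the bounds, tw(G) = 2.

2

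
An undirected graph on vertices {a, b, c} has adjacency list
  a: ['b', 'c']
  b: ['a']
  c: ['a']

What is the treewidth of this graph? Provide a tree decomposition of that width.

Treewidth 1.
Bags: B1 = {a, c}  B2 = {a, b}
Tree: B1–B2

Each bag holds 2 vertices, so the decomposition has width 1, which upper-bounds the treewidth. Since G has at least one edge (e.g. c–a), it is not an edgeless graph, so tw(G) ≥ 1. Combining the bounds, tw(G) = 1.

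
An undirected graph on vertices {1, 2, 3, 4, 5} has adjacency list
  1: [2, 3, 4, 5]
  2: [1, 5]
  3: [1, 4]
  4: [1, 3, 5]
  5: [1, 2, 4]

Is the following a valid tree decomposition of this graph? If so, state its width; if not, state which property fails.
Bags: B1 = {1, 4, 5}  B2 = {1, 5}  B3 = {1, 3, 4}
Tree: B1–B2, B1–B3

A tree decomposition must satisfy three properties: every vertex lies in some bag; for every edge, both endpoints lie together in some bag; and for every vertex, the bags containing it form a connected subtree. Here vertex 2 appears in no bag, so the decomposition is invalid.

No — vertex 2 appears in no bag.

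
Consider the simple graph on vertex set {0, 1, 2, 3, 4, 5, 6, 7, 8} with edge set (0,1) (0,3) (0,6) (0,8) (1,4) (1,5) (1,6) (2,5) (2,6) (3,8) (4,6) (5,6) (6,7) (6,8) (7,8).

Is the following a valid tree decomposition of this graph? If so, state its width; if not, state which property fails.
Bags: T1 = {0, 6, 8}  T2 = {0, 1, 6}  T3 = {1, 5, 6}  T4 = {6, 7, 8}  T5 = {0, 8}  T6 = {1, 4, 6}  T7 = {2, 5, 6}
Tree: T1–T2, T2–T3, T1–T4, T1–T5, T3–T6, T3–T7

No — vertex 3 appears in no bag.

A tree decomposition must satisfy three properties: every vertex lies in some bag; for every edge, both endpoints lie together in some bag; and for every vertex, the bags containing it form a connected subtree. Here vertex 3 appears in no bag, so the decomposition is invalid.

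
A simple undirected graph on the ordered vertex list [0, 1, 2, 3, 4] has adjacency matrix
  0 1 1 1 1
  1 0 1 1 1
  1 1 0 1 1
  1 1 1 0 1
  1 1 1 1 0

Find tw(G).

A width-4 tree decomposition is:
Bags: B1 = {0, 1, 2, 3, 4}
Tree: (single bag)
With just one bag of size 5, the width is 5 − 1 = 4, so tw(G) ≤ 4. For the lower bound, the 5 vertices {0, 1, 2, 3, 4} are pairwise adjacent, and any tree decomposition puts a clique entirely inside one bag — forcing width ≥ 4. Hence tw(G) = 4 exactly.

4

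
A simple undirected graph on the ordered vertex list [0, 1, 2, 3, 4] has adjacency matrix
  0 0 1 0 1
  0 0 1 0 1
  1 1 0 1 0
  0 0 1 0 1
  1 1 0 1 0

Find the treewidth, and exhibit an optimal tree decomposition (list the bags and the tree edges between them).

The largest bag has 3 vertices, giving width 2; this decomposition certifies tw(G) ≤ 2. The edges 1–2–3–4–1 form a cycle, so G is not a tree and its treewidth is at least 2. Hence tw(G) = 2 exactly.

Treewidth 2.
Bags: B1 = {1, 2, 4}  B2 = {2, 3, 4}  B3 = {0, 2, 4}
Tree: B1–B2, B2–B3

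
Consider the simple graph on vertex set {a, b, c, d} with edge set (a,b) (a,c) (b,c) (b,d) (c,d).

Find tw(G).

A width-2 tree decomposition is:
Bags: B1 = {a, b, c}  B2 = {b, c, d}
Tree: B1–B2
Every bag has size at most 3, so the width is 3 − 1 = 2 and tw(G) ≤ 2. Conversely, {b, c, d} is a clique of size 3, and the vertices of any clique must share a bag in every tree decomposition; so some bag has ≥ 3 vertices and tw(G) ≥ 2. The upper and lower bounds meet at 2, so that is the treewidth.

2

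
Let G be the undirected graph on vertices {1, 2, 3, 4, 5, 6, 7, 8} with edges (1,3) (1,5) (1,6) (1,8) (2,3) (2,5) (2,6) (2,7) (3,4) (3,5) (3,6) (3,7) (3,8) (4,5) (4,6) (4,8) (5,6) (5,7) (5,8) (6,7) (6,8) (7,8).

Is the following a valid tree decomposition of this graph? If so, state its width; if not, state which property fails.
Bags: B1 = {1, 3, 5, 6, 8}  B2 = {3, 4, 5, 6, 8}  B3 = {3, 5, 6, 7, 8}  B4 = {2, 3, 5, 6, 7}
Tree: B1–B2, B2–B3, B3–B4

Yes; width 4.

Every vertex of G appears in some bag (union = {1, 2, 3, 4, 5, 6, 7, 8}); every edge is covered by a bag; and for each vertex v the set of bags containing v is connected in the bag tree. The decomposition is therefore valid. The largest bag has 5 vertices, so the width is 4.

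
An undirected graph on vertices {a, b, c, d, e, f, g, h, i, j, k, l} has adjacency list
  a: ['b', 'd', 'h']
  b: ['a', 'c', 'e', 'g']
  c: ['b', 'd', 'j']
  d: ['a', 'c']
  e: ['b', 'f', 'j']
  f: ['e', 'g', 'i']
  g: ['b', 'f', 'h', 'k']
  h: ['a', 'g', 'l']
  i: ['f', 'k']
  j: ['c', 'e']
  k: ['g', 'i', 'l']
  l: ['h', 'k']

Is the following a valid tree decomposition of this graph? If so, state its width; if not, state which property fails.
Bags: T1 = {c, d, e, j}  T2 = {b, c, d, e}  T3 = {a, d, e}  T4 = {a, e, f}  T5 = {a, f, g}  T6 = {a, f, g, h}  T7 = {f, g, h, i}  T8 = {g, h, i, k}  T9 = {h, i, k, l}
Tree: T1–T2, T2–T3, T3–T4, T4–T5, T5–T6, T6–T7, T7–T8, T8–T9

No — edge (b,a) lies in no bag.

A tree decomposition must satisfy three properties: every vertex lies in some bag; for every edge, both endpoints lie together in some bag; and for every vertex, the bags containing it form a connected subtree. Here edge (b,a) lies in no bag, so the decomposition is invalid.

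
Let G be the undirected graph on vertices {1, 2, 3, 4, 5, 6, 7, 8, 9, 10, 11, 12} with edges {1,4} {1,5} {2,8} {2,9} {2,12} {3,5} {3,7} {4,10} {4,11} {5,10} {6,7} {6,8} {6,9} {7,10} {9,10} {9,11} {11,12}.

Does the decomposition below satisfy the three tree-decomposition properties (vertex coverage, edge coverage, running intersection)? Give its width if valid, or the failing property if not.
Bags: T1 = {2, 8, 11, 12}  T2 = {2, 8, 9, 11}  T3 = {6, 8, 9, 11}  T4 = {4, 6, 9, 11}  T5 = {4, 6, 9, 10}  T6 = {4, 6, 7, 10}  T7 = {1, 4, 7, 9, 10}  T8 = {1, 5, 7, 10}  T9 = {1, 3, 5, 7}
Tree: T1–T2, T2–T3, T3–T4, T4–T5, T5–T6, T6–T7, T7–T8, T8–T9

A tree decomposition must satisfy three properties: every vertex lies in some bag; for every edge, both endpoints lie together in some bag; and for every vertex, the bags containing it form a connected subtree. Here bags containing vertex 9 are not connected in the tree, so the decomposition is invalid.

No — bags containing vertex 9 are not connected in the tree.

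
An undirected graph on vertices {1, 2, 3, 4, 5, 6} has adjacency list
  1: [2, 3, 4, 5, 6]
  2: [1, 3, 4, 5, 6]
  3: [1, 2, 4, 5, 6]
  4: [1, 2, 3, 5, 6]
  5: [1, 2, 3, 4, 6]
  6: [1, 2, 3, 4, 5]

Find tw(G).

5

A width-5 tree decomposition is:
Bags: B1 = {1, 2, 3, 4, 5, 6}
Tree: (single bag)
With just one bag of size 6, the width is 6 − 1 = 5, so tw(G) ≤ 5. For the lower bound, the 6 vertices {1, 2, 3, 4, 5, 6} are pairwise adjacent, and any tree decomposition puts a clique entirely inside one bag — forcing width ≥ 5. The upper and lower bounds meet at 5, so that is the treewidth.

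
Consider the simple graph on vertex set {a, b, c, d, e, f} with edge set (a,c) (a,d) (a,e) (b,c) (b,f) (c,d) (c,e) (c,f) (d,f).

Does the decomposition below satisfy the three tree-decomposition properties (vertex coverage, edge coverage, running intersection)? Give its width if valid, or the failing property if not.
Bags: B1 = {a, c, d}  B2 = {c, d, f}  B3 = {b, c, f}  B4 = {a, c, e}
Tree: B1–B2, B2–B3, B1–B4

Yes; width 2.

Every vertex of G appears in some bag (union = {a, b, c, d, e, f}); every edge is covered by a bag; and for each vertex v the set of bags containing v is connected in the bag tree. The decomposition is therefore valid. The largest bag has 3 vertices, so the width is 2.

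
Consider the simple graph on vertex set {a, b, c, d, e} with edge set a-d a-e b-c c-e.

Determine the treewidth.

1

A width-1 tree decomposition is:
Bags: B1 = {c, e}  B2 = {b, c}  B3 = {a, e}  B4 = {a, d}
Tree: B1–B2, B1–B3, B3–B4
Each bag holds 2 vertices, so the decomposition has width 1, which upper-bounds the treewidth. Any graph with an edge has treewidth ≥ 1, and G has the edge c–e. The upper and lower bounds meet at 1, so that is the treewidth.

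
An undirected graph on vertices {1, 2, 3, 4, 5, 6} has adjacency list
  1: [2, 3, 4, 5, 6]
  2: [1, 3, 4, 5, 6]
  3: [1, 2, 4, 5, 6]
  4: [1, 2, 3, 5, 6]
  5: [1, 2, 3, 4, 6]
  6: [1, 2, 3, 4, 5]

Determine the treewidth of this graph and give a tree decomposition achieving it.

With just one bag of size 6, the width is 6 − 1 = 5, so tw(G) ≤ 5. For the lower bound, the 6 vertices {1, 2, 3, 4, 5, 6} are pairwise adjacent, and any tree decomposition puts a clique entirely inside one bag — forcing width ≥ 5. Combining the bounds, tw(G) = 5.

Treewidth 5.
Bags: B1 = {1, 2, 3, 4, 5, 6}
Tree: (single bag)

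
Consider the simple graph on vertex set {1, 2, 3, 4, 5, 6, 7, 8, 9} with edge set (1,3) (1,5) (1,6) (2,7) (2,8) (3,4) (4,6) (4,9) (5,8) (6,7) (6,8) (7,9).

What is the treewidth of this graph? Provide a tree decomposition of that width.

Treewidth 3.
Bags: B1 = {1, 3, 4, 5}  B2 = {1, 4, 5, 6}  B3 = {4, 5, 6, 8}  B4 = {4, 6, 8, 9}  B5 = {6, 7, 8, 9}  B6 = {2, 7, 8, 9}
Tree: B1–B2, B2–B3, B3–B4, B4–B5, B5–B6

Every bag has size at most 4, so the width is 4 − 1 = 3 and tw(G) ≤ 3. For the lower bound: the 4 vertex sets {1,3,5}, {4}, {6}, {2,7,8,9} are disjoint, each induces a connected subgraph, and every pair is joined by at least one edge of G. Contracting each set to a single vertex therefore yields K_{4} as a minor, and since treewidth is minor-monotone, tw(G) ≥ tw(K_{4}) = 3. The upper and lower bounds meet at 3, so that is the treewidth.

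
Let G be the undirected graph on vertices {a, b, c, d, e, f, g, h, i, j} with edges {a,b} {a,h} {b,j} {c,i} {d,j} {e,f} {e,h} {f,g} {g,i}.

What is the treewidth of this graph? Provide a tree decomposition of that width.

Treewidth 1.
One optimal decomposition is:
Bags: B1 = {c, i}  B2 = {g, i}  B3 = {f, g}  B4 = {e, f}  B5 = {e, h}  B6 = {a, h}  B7 = {a, b}  B8 = {b, j}  B9 = {d, j}
Tree: B1–B2, B2–B3, B3–B4, B4–B5, B5–B6, B6–B7, B7–B8, B8–B9

Each bag holds 2 vertices, so the decomposition has width 1, which upper-bounds the treewidth. Since G has at least one edge (e.g. c–i), it is not an edgeless graph, so tw(G) ≥ 1. The upper and lower bounds meet at 1, so that is the treewidth.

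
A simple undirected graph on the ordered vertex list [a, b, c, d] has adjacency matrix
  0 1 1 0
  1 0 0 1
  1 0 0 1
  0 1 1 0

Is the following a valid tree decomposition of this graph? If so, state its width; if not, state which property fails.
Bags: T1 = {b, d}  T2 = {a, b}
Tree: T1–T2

No — vertex c appears in no bag.

A tree decomposition must satisfy three properties: every vertex lies in some bag; for every edge, both endpoints lie together in some bag; and for every vertex, the bags containing it form a connected subtree. Here vertex c appears in no bag, so the decomposition is invalid.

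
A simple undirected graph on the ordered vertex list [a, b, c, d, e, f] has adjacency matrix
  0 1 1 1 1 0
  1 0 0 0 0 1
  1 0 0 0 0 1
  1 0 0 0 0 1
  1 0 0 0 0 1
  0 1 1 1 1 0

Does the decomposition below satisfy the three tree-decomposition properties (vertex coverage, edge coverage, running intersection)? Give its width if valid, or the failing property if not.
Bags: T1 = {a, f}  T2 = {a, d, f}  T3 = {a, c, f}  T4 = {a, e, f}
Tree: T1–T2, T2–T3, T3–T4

A tree decomposition must satisfy three properties: every vertex lies in some bag; for every edge, both endpoints lie together in some bag; and for every vertex, the bags containing it form a connected subtree. Here vertex b appears in no bag, so the decomposition is invalid.

No — vertex b appears in no bag.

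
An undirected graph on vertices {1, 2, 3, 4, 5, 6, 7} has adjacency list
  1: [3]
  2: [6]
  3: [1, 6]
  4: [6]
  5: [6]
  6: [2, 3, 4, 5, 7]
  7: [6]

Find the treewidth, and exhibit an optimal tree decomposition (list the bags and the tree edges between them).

Treewidth 1.
One such decomposition:
Bags: B1 = {4, 6}  B2 = {3, 6}  B3 = {1, 3}  B4 = {5, 6}  B5 = {2, 6}  B6 = {6, 7}
Tree: B1–B2, B2–B3, B1–B4, B1–B5, B2–B6

The largest bag has 2 vertices, giving width 1; this decomposition certifies tw(G) ≤ 1. G has an edge, so its treewidth is at least 1. Hence tw(G) = 1 exactly.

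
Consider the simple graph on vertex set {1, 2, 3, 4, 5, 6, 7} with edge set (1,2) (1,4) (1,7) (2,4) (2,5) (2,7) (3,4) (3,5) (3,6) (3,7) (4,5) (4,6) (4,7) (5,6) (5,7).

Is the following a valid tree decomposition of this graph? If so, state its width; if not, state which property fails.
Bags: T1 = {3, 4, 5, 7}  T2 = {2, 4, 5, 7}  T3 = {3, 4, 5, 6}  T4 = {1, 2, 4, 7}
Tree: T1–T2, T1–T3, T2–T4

Yes; width 3.

Checking the three conditions: (i) the bags cover all of {1, 2, 3, 4, 5, 6, 7}; (ii) for each edge, some bag contains both endpoints; (iii) the bags containing any fixed vertex form a subtree. All hold, so the decomposition is valid with width 4 − 1 = 3.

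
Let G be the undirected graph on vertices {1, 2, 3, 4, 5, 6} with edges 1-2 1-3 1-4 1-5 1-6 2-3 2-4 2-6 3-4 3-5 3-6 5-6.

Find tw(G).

A width-3 tree decomposition is:
Bags: B1 = {1, 3, 5, 6}  B2 = {1, 2, 3, 6}  B3 = {1, 2, 3, 4}
Tree: B1–B2, B2–B3
The largest bag has 4 vertices, giving width 3; this decomposition certifies tw(G) ≤ 3. For the lower bound, the 4 vertices {1, 2, 3, 4} are pairwise adjacent, and any tree decomposition puts a clique entirely inside one bag — forcing width ≥ 3. The upper and lower bounds meet at 3, so that is the treewidth.

3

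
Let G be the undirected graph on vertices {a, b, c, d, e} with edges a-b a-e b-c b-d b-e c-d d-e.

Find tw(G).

2

A width-2 tree decomposition is:
Bags: B1 = {b, d, e}  B2 = {a, b, e}  B3 = {b, c, d}
Tree: B1–B2, B1–B3
The largest bag has 3 vertices, giving width 2; this decomposition certifies tw(G) ≤ 2. On the other hand G contains the 3-clique {b, d, e}. A clique must lie in a single bag of any decomposition, so no decomposition can have width below 2. Combining the bounds, tw(G) = 2.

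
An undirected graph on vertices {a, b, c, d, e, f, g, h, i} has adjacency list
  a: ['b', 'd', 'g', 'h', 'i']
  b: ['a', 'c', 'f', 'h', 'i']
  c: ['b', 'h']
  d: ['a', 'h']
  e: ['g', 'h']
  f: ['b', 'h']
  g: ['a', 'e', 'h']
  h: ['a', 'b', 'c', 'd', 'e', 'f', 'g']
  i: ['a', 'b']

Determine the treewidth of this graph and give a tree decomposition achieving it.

Treewidth 2.
One optimal decomposition is:
Bags: B1 = {a, b, h}  B2 = {a, g, h}  B3 = {a, d, h}  B4 = {b, c, h}  B5 = {e, g, h}  B6 = {a, b, i}  B7 = {b, f, h}
Tree: B1–B2, B1–B3, B1–B4, B2–B5, B1–B6, B1–B7

Every bag has size at most 3, so the width is 3 − 1 = 2 and tw(G) ≤ 2. On the other hand G contains the 3-clique {a, d, h}. A clique must lie in a single bag of any decomposition, so no decomposition can have width below 2. Hence tw(G) = 2 exactly.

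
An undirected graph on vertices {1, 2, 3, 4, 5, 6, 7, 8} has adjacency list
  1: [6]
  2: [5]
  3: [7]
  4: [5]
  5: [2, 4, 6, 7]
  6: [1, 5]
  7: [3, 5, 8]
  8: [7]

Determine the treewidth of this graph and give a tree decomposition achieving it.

Treewidth 1.
Bags: B1 = {3, 7}  B2 = {5, 7}  B3 = {5, 6}  B4 = {7, 8}  B5 = {4, 5}  B6 = {1, 6}  B7 = {2, 5}
Tree: B1–B2, B2–B3, B1–B4, B3–B5, B3–B6, B3–B7

Each bag holds 2 vertices, so the decomposition has width 1, which upper-bounds the treewidth. Any graph with an edge has treewidth ≥ 1, and G has the edge 7–3. Hence tw(G) = 1 exactly.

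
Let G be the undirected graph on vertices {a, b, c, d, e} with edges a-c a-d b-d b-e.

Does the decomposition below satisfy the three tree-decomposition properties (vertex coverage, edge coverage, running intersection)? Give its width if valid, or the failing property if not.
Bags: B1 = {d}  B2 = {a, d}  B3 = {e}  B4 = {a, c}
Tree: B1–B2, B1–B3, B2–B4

A tree decomposition must satisfy three properties: every vertex lies in some bag; for every edge, both endpoints lie together in some bag; and for every vertex, the bags containing it form a connected subtree. Here vertex b appears in no bag, so the decomposition is invalid.

No — vertex b appears in no bag.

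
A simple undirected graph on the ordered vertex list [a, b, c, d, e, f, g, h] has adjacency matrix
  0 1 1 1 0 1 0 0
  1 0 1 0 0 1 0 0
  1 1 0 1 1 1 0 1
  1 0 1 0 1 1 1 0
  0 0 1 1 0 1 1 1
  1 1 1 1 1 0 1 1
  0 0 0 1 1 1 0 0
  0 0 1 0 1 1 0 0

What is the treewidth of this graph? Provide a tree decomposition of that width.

Each bag holds 4 vertices, so the decomposition has width 3, which upper-bounds the treewidth. For the lower bound, the 4 vertices {d, e, f, g} are pairwise adjacent, and any tree decomposition puts a clique entirely inside one bag — forcing width ≥ 3. The upper and lower bounds meet at 3, so that is the treewidth.

Treewidth 3.
One such decomposition:
Bags: B1 = {c, e, f, h}  B2 = {c, d, e, f}  B3 = {d, e, f, g}  B4 = {a, c, d, f}  B5 = {a, b, c, f}
Tree: B1–B2, B2–B3, B2–B4, B4–B5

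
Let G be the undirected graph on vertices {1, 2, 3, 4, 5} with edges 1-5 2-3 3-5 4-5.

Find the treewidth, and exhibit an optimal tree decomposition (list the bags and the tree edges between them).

The largest bag has 2 vertices, giving width 1; this decomposition certifies tw(G) ≤ 1. Since G has at least one edge (e.g. 2–3), it is not an edgeless graph, so tw(G) ≥ 1. Hence tw(G) = 1 exactly.

Treewidth 1.
One such decomposition:
Bags: B1 = {2, 3}  B2 = {3, 5}  B3 = {1, 5}  B4 = {4, 5}
Tree: B1–B2, B2–B3, B3–B4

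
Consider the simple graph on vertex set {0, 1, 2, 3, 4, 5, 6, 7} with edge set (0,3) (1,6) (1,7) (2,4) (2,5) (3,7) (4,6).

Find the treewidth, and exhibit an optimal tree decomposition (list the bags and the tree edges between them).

Treewidth 1.
One such decomposition:
Bags: B1 = {0, 3}  B2 = {3, 7}  B3 = {1, 7}  B4 = {1, 6}  B5 = {4, 6}  B6 = {2, 4}  B7 = {2, 5}
Tree: B1–B2, B2–B3, B3–B4, B4–B5, B5–B6, B6–B7

Each bag holds 2 vertices, so the decomposition has width 1, which upper-bounds the treewidth. Since G has at least one edge (e.g. 0–3), it is not an edgeless graph, so tw(G) ≥ 1. The upper and lower bounds meet at 1, so that is the treewidth.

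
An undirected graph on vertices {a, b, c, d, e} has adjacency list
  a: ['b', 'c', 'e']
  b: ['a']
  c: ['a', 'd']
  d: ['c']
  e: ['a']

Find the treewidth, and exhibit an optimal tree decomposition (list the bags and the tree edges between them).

Treewidth 1.
One such decomposition:
Bags: B1 = {a, c}  B2 = {a, b}  B3 = {a, e}  B4 = {c, d}
Tree: B1–B2, B2–B3, B1–B4

Every bag has size at most 2, so the width is 2 − 1 = 1 and tw(G) ≤ 1. Since G has at least one edge (e.g. a–c), it is not an edgeless graph, so tw(G) ≥ 1. Therefore the treewidth is 1.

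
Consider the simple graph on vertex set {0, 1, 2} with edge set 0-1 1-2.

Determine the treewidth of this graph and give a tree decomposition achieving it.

Each bag holds 2 vertices, so the decomposition has width 1, which upper-bounds the treewidth. G has an edge, so its treewidth is at least 1. Combining the bounds, tw(G) = 1.

Treewidth 1.
One optimal decomposition is:
Bags: B1 = {1, 2}  B2 = {0, 1}
Tree: B1–B2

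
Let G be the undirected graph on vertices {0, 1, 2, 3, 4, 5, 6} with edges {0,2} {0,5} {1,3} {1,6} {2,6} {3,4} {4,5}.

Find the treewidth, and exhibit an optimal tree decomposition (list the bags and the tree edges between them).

The largest bag has 3 vertices, giving width 2; this decomposition certifies tw(G) ≤ 2. For the lower bound, G contains the cycle 2–6–1–3–4–5–0–2, so G is not a forest; only forests have treewidth ≤ 1, hence tw(G) ≥ 2. The upper and lower bounds meet at 2, so that is the treewidth.

Treewidth 2.
Bags: B1 = {1, 2, 6}  B2 = {1, 2, 3}  B3 = {2, 3, 4}  B4 = {2, 4, 5}  B5 = {0, 2, 5}
Tree: B1–B2, B2–B3, B3–B4, B4–B5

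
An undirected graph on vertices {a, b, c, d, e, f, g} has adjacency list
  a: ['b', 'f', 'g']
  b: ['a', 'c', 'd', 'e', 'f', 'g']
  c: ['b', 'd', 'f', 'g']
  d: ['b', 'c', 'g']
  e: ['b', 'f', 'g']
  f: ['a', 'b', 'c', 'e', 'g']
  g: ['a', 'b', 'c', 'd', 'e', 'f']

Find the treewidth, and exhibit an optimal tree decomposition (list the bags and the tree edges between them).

Treewidth 3.
One optimal decomposition is:
Bags: B1 = {a, b, f, g}  B2 = {b, c, f, g}  B3 = {b, c, d, g}  B4 = {b, e, f, g}
Tree: B1–B2, B2–B3, B1–B4

Each bag holds 4 vertices, so the decomposition has width 3, which upper-bounds the treewidth. For the lower bound, the 4 vertices {b, c, d, g} are pairwise adjacent, and any tree decomposition puts a clique entirely inside one bag — forcing width ≥ 3. Therefore the treewidth is 3.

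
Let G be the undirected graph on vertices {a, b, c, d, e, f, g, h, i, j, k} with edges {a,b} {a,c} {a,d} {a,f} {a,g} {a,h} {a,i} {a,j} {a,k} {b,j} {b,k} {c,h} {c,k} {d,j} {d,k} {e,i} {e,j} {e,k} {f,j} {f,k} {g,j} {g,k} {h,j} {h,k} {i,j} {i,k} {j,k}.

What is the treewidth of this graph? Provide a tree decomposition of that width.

The largest bag has 4 vertices, giving width 3; this decomposition certifies tw(G) ≤ 3. On the other hand G contains the 4-clique {e, i, j, k}. A clique must lie in a single bag of any decomposition, so no decomposition can have width below 3. Therefore the treewidth is 3.

Treewidth 3.
One such decomposition:
Bags: B1 = {a, i, j, k}  B2 = {a, f, j, k}  B3 = {a, h, j, k}  B4 = {a, c, h, k}  B5 = {a, d, j, k}  B6 = {a, g, j, k}  B7 = {e, i, j, k}  B8 = {a, b, j, k}
Tree: B1–B2, B2–B3, B3–B4, B3–B5, B1–B6, B1–B7, B3–B8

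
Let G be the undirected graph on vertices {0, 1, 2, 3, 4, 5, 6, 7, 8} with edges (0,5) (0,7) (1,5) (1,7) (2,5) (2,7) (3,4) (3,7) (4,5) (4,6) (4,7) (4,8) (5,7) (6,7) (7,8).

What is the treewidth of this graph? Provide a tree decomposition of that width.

Treewidth 2.
One optimal decomposition is:
Bags: B1 = {1, 5, 7}  B2 = {4, 5, 7}  B3 = {0, 5, 7}  B4 = {2, 5, 7}  B5 = {4, 7, 8}  B6 = {3, 4, 7}  B7 = {4, 6, 7}
Tree: B1–B2, B2–B3, B2–B4, B2–B5, B2–B6, B6–B7

Every bag has size at most 3, so the width is 3 − 1 = 2 and tw(G) ≤ 2. On the other hand G contains the 3-clique {0, 5, 7}. A clique must lie in a single bag of any decomposition, so no decomposition can have width below 2. Combining the bounds, tw(G) = 2.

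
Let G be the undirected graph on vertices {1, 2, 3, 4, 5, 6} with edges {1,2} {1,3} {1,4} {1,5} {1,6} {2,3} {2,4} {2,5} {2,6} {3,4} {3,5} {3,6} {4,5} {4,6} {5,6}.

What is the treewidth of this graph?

5

A width-5 tree decomposition is:
Bags: B1 = {1, 2, 3, 4, 5, 6}
Tree: (single bag)
With just one bag of size 6, the width is 6 − 1 = 5, so tw(G) ≤ 5. For the lower bound, the 6 vertices {1, 2, 3, 4, 5, 6} are pairwise adjacent, and any tree decomposition puts a clique entirely inside one bag — forcing width ≥ 5. Combining the bounds, tw(G) = 5.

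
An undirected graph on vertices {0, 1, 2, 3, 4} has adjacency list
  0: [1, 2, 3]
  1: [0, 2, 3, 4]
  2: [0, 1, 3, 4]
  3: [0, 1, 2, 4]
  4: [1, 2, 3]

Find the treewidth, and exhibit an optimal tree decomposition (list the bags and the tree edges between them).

Each bag holds 4 vertices, so the decomposition has width 3, which upper-bounds the treewidth. Conversely, {0, 1, 2, 3} is a clique of size 4, and the vertices of any clique must share a bag in every tree decomposition; so some bag has ≥ 4 vertices and tw(G) ≥ 3. The upper and lower bounds meet at 3, so that is the treewidth.

Treewidth 3.
One optimal decomposition is:
Bags: B1 = {1, 2, 3, 4}  B2 = {0, 1, 2, 3}
Tree: B1–B2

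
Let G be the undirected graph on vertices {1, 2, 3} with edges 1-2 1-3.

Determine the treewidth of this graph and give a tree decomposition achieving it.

Every bag has size at most 2, so the width is 2 − 1 = 1 and tw(G) ≤ 1. Any graph with an edge has treewidth ≥ 1, and G has the edge 3–1. The upper and lower bounds meet at 1, so that is the treewidth.

Treewidth 1.
One such decomposition:
Bags: B1 = {1, 3}  B2 = {1, 2}
Tree: B1–B2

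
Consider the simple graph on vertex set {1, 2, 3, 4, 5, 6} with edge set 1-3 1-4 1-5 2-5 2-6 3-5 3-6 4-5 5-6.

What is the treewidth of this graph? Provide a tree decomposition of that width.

Every bag has size at most 3, so the width is 3 − 1 = 2 and tw(G) ≤ 2. For the lower bound, the 3 vertices {1, 3, 5} are pairwise adjacent, and any tree decomposition puts a clique entirely inside one bag — forcing width ≥ 2. Combining the bounds, tw(G) = 2.

Treewidth 2.
One such decomposition:
Bags: B1 = {1, 3, 5}  B2 = {1, 4, 5}  B3 = {3, 5, 6}  B4 = {2, 5, 6}
Tree: B1–B2, B1–B3, B3–B4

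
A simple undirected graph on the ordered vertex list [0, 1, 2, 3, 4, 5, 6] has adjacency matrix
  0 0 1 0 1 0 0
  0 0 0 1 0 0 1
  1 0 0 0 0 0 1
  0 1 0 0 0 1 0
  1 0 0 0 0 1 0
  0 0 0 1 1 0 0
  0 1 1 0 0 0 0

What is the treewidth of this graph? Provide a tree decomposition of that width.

Treewidth 2.
One such decomposition:
Bags: B1 = {0, 4, 5}  B2 = {0, 3, 5}  B3 = {0, 1, 3}  B4 = {0, 1, 6}  B5 = {0, 2, 6}
Tree: B1–B2, B2–B3, B3–B4, B4–B5

Every bag has size at most 3, so the width is 3 − 1 = 2 and tw(G) ≤ 2. The edges 0–4–5–3–1–6–2–0 form a cycle, so G is not a tree and its treewidth is at least 2. Combining the bounds, tw(G) = 2.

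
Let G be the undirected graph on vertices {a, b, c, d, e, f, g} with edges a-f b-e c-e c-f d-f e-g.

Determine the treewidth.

1

A width-1 tree decomposition is:
Bags: B1 = {c, e}  B2 = {b, e}  B3 = {c, f}  B4 = {d, f}  B5 = {a, f}  B6 = {e, g}
Tree: B1–B2, B1–B3, B3–B4, B4–B5, B2–B6
The largest bag has 2 vertices, giving width 1; this decomposition certifies tw(G) ≤ 1. Since G has at least one edge (e.g. e–c), it is not an edgeless graph, so tw(G) ≥ 1. Therefore the treewidth is 1.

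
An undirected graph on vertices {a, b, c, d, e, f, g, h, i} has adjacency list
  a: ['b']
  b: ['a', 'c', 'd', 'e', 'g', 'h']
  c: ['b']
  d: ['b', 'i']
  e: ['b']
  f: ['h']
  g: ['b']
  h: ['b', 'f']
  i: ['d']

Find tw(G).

1

A width-1 tree decomposition is:
Bags: B1 = {b, c}  B2 = {a, b}  B3 = {b, d}  B4 = {b, g}  B5 = {d, i}  B6 = {b, h}  B7 = {b, e}  B8 = {f, h}
Tree: B1–B2, B1–B3, B1–B4, B3–B5, B4–B6, B3–B7, B6–B8
The largest bag has 2 vertices, giving width 1; this decomposition certifies tw(G) ≤ 1. Any graph with an edge has treewidth ≥ 1, and G has the edge c–b. Hence tw(G) = 1 exactly.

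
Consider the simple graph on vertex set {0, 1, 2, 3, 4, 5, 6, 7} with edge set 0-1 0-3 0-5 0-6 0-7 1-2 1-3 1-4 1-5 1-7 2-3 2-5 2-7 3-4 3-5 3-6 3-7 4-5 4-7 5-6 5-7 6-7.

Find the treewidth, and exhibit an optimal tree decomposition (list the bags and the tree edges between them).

Every bag has size at most 5, so the width is 5 − 1 = 4 and tw(G) ≤ 4. For the lower bound, the 5 vertices {0, 1, 3, 5, 7} are pairwise adjacent, and any tree decomposition puts a clique entirely inside one bag — forcing width ≥ 4. Combining the bounds, tw(G) = 4.

Treewidth 4.
One optimal decomposition is:
Bags: B1 = {1, 2, 3, 5, 7}  B2 = {0, 1, 3, 5, 7}  B3 = {1, 3, 4, 5, 7}  B4 = {0, 3, 5, 6, 7}
Tree: B1–B2, B1–B3, B2–B4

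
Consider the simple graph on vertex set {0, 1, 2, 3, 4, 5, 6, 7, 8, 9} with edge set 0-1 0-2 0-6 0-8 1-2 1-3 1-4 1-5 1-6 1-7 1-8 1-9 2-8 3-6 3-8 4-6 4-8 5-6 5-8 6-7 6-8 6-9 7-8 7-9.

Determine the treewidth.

A width-3 tree decomposition is:
Bags: B1 = {1, 6, 7, 9}  B2 = {1, 6, 7, 8}  B3 = {0, 1, 6, 8}  B4 = {1, 4, 6, 8}  B5 = {1, 3, 6, 8}  B6 = {1, 5, 6, 8}  B7 = {0, 1, 2, 8}
Tree: B1–B2, B2–B3, B2–B4, B3–B5, B3–B6, B3–B7
Each bag holds 4 vertices, so the decomposition has width 3, which upper-bounds the treewidth. Conversely, {0, 1, 2, 8} is a clique of size 4, and the vertices of any clique must share a bag in every tree decomposition; so some bag has ≥ 4 vertices and tw(G) ≥ 3. Combining the bounds, tw(G) = 3.

3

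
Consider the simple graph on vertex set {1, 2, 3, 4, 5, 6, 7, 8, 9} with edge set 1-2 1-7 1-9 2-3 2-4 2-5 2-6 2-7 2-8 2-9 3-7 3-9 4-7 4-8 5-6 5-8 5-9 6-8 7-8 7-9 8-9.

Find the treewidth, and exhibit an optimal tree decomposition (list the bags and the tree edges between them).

Treewidth 3.
Bags: B1 = {2, 7, 8, 9}  B2 = {2, 3, 7, 9}  B3 = {2, 4, 7, 8}  B4 = {2, 5, 8, 9}  B5 = {1, 2, 7, 9}  B6 = {2, 5, 6, 8}
Tree: B1–B2, B1–B3, B1–B4, B2–B5, B4–B6

Every bag has size at most 4, so the width is 4 − 1 = 3 and tw(G) ≤ 3. Conversely, {2, 5, 8, 9} is a clique of size 4, and the vertices of any clique must share a bag in every tree decomposition; so some bag has ≥ 4 vertices and tw(G) ≥ 3. Therefore the treewidth is 3.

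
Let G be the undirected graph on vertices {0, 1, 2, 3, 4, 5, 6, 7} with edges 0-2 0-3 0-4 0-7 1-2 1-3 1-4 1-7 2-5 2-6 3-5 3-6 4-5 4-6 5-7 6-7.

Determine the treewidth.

4

A width-4 tree decomposition is:
Bags: B1 = {0, 1, 2, 5, 6}  B2 = {0, 1, 5, 6, 7}  B3 = {0, 1, 3, 5, 6}  B4 = {0, 1, 4, 5, 6}
Tree: B1–B2, B2–B3, B3–B4
Every bag has size at most 5, so the width is 5 − 1 = 4 and tw(G) ≤ 4. For the lower bound: the 5 vertex sets {1,2}, {5,7}, {0,3}, {6}, {4} are disjoint, each induces a connected subgraph, and every pair is joined by at least one edge of G. Contracting each set to a single vertex therefore yields K_{5} as a minor, and since treewidth is minor-monotone, tw(G) ≥ tw(K_{5}) = 4. Combining the bounds, tw(G) = 4.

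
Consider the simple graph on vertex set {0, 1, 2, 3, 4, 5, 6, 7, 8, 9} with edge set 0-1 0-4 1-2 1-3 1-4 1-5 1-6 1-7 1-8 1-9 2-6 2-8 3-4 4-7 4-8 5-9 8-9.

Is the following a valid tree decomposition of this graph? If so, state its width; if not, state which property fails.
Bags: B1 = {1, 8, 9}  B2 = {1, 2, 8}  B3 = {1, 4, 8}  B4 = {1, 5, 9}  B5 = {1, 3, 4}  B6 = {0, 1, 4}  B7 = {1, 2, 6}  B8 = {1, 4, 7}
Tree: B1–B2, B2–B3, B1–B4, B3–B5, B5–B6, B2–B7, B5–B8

Yes; width 2.

Checking the three conditions: (i) the bags cover all of {0, 1, 2, 3, 4, 5, 6, 7, 8, 9}; (ii) for each edge, some bag contains both endpoints; (iii) the bags containing any fixed vertex form a subtree. All hold, so the decomposition is valid with width 3 − 1 = 2.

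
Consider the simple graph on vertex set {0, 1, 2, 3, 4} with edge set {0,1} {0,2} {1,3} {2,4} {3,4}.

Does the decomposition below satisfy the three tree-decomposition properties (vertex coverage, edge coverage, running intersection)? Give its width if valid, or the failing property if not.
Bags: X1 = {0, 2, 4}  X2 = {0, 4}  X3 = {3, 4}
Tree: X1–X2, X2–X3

No — vertex 1 appears in no bag.

A tree decomposition must satisfy three properties: every vertex lies in some bag; for every edge, both endpoints lie together in some bag; and for every vertex, the bags containing it form a connected subtree. Here vertex 1 appears in no bag, so the decomposition is invalid.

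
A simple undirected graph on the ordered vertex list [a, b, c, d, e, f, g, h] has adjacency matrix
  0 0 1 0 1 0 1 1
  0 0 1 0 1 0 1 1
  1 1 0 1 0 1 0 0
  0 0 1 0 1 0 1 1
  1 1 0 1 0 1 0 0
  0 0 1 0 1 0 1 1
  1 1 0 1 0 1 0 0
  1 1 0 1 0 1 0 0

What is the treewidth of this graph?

A width-4 tree decomposition is:
Bags: B1 = {b, c, e, g, h}  B2 = {a, c, e, g, h}  B3 = {c, d, e, g, h}  B4 = {c, e, f, g, h}
Tree: B1–B2, B2–B3, B3–B4
Every bag has size at most 5, so the width is 5 − 1 = 4 and tw(G) ≤ 4. For the lower bound: the 5 vertex sets {b,g}, {a,h}, {d,e}, {c}, {f} are disjoint, each induces a connected subgraph, and every pair is joined by at least one edge of G. Contracting each set to a single vertex therefore yields K_{5} as a minor, and since treewidth is minor-monotone, tw(G) ≥ tw(K_{5}) = 4. The upper and lower bounds meet at 4, so that is the treewidth.

4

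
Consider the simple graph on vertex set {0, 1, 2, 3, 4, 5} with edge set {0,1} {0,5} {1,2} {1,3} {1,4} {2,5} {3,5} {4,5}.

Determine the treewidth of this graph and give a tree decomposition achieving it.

Treewidth 2.
One such decomposition:
Bags: B1 = {1, 3, 5}  B2 = {1, 4, 5}  B3 = {1, 2, 5}  B4 = {0, 1, 5}
Tree: B1–B2, B2–B3, B3–B4

The largest bag has 3 vertices, giving width 2; this decomposition certifies tw(G) ≤ 2. For the lower bound, G contains the cycle 3–1–4–5–3, so G is not a forest; only forests have treewidth ≤ 1, hence tw(G) ≥ 2. Combining the bounds, tw(G) = 2.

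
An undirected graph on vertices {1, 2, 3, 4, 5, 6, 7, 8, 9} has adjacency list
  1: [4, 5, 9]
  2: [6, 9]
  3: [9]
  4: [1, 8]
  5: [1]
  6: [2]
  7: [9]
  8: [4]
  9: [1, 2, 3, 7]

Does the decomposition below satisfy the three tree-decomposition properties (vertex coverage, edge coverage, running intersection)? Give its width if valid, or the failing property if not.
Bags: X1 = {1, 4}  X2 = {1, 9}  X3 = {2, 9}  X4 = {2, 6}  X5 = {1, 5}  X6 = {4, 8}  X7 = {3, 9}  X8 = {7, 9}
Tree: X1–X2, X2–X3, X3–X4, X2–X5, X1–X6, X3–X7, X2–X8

Yes; width 1.

Vertex coverage: the bags together contain {1, 2, 3, 4, 5, 6, 7, 8, 9}, the full vertex set. Edge coverage: each edge of G has both endpoints in at least one bag. Running intersection: for every vertex, the bags containing it form a connected subtree. All three properties hold, so this is a valid tree decomposition of width max|bag| − 1 = 1, and hence tw(G) ≤ 1.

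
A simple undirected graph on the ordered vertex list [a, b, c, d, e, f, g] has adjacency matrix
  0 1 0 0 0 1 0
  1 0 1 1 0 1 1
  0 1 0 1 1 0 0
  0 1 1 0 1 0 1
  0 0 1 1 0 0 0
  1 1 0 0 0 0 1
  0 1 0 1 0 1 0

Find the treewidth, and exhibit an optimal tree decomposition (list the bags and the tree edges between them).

The largest bag has 3 vertices, giving width 2; this decomposition certifies tw(G) ≤ 2. For the lower bound, the 3 vertices {c, d, e} are pairwise adjacent, and any tree decomposition puts a clique entirely inside one bag — forcing width ≥ 2. Hence tw(G) = 2 exactly.

Treewidth 2.
Bags: B1 = {b, f, g}  B2 = {a, b, f}  B3 = {b, d, g}  B4 = {b, c, d}  B5 = {c, d, e}
Tree: B1–B2, B1–B3, B3–B4, B4–B5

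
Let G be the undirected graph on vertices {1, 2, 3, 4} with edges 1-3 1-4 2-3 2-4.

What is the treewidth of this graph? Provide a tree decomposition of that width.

Treewidth 2.
One such decomposition:
Bags: B1 = {1, 3, 4}  B2 = {2, 3, 4}
Tree: B1–B2

Each bag holds 3 vertices, so the decomposition has width 2, which upper-bounds the treewidth. Since 3–1–4–2–3 is a cycle in G, G is not acyclic. Forests are exactly the graphs of treewidth ≤ 1, so tw(G) ≥ 2. The upper and lower bounds meet at 2, so that is the treewidth.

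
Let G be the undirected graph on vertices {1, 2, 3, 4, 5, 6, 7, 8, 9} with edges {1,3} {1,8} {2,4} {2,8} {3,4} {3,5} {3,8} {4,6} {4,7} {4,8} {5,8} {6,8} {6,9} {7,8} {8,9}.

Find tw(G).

A width-2 tree decomposition is:
Bags: B1 = {4, 6, 8}  B2 = {3, 4, 8}  B3 = {4, 7, 8}  B4 = {6, 8, 9}  B5 = {3, 5, 8}  B6 = {1, 3, 8}  B7 = {2, 4, 8}
Tree: B1–B2, B2–B3, B1–B4, B2–B5, B5–B6, B3–B7
Every bag has size at most 3, so the width is 3 − 1 = 2 and tw(G) ≤ 2. Conversely, {1, 3, 8} is a clique of size 3, and the vertices of any clique must share a bag in every tree decomposition; so some bag has ≥ 3 vertices and tw(G) ≥ 2. The upper and lower bounds meet at 2, so that is the treewidth.

2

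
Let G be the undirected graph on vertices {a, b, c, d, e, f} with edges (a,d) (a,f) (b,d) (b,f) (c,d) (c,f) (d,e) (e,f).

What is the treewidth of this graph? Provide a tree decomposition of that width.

Treewidth 2.
One such decomposition:
Bags: B1 = {d, e, f}  B2 = {c, d, f}  B3 = {b, d, f}  B4 = {a, d, f}
Tree: B1–B2, B2–B3, B3–B4

Each bag holds 3 vertices, so the decomposition has width 2, which upper-bounds the treewidth. For the lower bound, G contains the cycle e–d–c–f–e, so G is not a forest; only forests have treewidth ≤ 1, hence tw(G) ≥ 2. Hence tw(G) = 2 exactly.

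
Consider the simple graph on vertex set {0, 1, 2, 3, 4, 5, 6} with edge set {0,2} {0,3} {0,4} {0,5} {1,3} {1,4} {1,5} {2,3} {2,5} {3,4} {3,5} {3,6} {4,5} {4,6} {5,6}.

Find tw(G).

3

A width-3 tree decomposition is:
Bags: B1 = {0, 3, 4, 5}  B2 = {0, 2, 3, 5}  B3 = {1, 3, 4, 5}  B4 = {3, 4, 5, 6}
Tree: B1–B2, B1–B3, B1–B4
Every bag has size at most 4, so the width is 4 − 1 = 3 and tw(G) ≤ 3. For the lower bound, the 4 vertices {0, 2, 3, 5} are pairwise adjacent, and any tree decomposition puts a clique entirely inside one bag — forcing width ≥ 3. The upper and lower bounds meet at 3, so that is the treewidth.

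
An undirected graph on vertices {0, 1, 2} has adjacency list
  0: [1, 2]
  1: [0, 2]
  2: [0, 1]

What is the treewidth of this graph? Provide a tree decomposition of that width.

With just one bag of size 3, the width is 3 − 1 = 2, so tw(G) ≤ 2. For the lower bound, the 3 vertices {0, 1, 2} are pairwise adjacent, and any tree decomposition puts a clique entirely inside one bag — forcing width ≥ 2. The upper and lower bounds meet at 2, so that is the treewidth.

Treewidth 2.
One optimal decomposition is:
Bags: B1 = {0, 1, 2}
Tree: (single bag)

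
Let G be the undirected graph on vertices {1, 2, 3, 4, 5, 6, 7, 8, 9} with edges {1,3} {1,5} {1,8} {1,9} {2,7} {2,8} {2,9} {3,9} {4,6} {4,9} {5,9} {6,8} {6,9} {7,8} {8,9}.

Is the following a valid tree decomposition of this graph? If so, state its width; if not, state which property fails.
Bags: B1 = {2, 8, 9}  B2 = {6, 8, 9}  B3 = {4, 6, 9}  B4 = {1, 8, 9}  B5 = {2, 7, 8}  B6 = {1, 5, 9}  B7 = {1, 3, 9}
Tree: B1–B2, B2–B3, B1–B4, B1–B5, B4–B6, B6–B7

Vertex coverage: the bags together contain {1, 2, 3, 4, 5, 6, 7, 8, 9}, the full vertex set. Edge coverage: each edge of G has both endpoints in at least one bag. Running intersection: for every vertex, the bags containing it form a connected subtree. All three properties hold, so this is a valid tree decomposition of width max|bag| − 1 = 2, and hence tw(G) ≤ 2.

Yes; width 2.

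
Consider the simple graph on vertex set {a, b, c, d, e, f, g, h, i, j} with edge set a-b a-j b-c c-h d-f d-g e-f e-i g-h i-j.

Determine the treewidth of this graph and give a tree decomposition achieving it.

Every bag has size at most 3, so the width is 3 − 1 = 2 and tw(G) ≤ 2. The edges c–h–g–d–f–e–i–j–a–b–c form a cycle, so G is not a tree and its treewidth is at least 2. The upper and lower bounds meet at 2, so that is the treewidth.

Treewidth 2.
One optimal decomposition is:
Bags: B1 = {c, g, h}  B2 = {c, d, g}  B3 = {c, d, f}  B4 = {c, e, f}  B5 = {c, e, i}  B6 = {c, i, j}  B7 = {a, c, j}  B8 = {a, b, c}
Tree: B1–B2, B2–B3, B3–B4, B4–B5, B5–B6, B6–B7, B7–B8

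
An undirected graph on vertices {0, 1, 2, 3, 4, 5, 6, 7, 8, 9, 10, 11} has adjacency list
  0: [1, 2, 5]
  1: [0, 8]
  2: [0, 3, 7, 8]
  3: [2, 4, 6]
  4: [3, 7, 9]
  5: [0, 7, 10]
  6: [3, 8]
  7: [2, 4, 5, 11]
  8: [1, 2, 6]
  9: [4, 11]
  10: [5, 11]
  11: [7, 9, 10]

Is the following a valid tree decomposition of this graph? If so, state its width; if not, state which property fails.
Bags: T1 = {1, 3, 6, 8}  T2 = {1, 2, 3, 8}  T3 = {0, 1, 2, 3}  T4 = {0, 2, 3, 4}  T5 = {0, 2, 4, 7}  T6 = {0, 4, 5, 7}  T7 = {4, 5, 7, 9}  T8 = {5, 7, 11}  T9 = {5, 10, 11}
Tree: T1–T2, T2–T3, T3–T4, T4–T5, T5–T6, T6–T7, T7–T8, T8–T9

No — edge (9,11) lies in no bag.

A tree decomposition must satisfy three properties: every vertex lies in some bag; for every edge, both endpoints lie together in some bag; and for every vertex, the bags containing it form a connected subtree. Here edge (9,11) lies in no bag, so the decomposition is invalid.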